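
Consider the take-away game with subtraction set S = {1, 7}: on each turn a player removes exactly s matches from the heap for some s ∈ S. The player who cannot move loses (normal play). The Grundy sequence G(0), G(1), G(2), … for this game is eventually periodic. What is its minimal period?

2

G(0) = 0
G(1) = mex{0} = 1
G(2) = mex{1} = 0
G(3) = mex{0} = 1
G(4) = mex{1} = 0
G(5) = mex{0} = 1
G(6) = mex{1} = 0
G(7) = mex{0,0} = 1
G(8) = mex{1,1} = 0
G(9) = mex{0,0} = 1
G(10) = mex{1,1} = 0
G(11) = mex{0,0} = 1
G(12) = mex{1,1} = 0
G(13) = mex{0,0} = 1
G(14) = mex{1,1} = 0
G(n+2) = G(n) holds for n = 0,…,6 (a full window of length max(S) = 7), so the sequence is purely periodic with period 2.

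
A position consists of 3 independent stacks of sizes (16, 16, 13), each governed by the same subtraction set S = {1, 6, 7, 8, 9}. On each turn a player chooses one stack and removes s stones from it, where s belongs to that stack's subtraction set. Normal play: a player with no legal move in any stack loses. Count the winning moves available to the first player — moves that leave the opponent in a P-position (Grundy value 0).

All stacks use S = {1, 6, 7, 8, 9}:
G(0) = 0
G(1) = mex{0} = 1
G(2) = mex{1} = 0
G(3) = mex{0} = 1
G(4) = mex{1} = 0
G(5) = mex{0} = 1
G(6) = mex{1,0} = 2
G(7) = mex{2,1,0} = 3
G(8) = mex{3,0,1,0} = 2
G(9) = mex{2,1,0,1,0} = 3
G(10) = mex{3,0,1,0,1} = 2
G(11) = mex{2,1,0,1,0} = 3
G(12) = mex{3,2,1,0,1} = 4
G(13) = mex{4,3,2,1,0} = 5
G(14) = mex{5,2,3,2,1} = 0
G(15) = mex{0,3,2,3,2} = 1
G(16) = mex{1,2,3,2,3} = 0
Stack A: G(16) = 0.
Stack B: G(16) = 0.
Stack C: G(13) = 5.
Combined Grundy value = 0 ⊕ 0 ⊕ 5 = 5.
A winning move leaves total XOR = 0, i.e. changes one component's Grundy value g to g ⊕ X where X is the current total.
Stack A: need g' = 0⊕5 = 5. Options: 16−1→G=1, 16−6→G=2, 16−7→G=3, 16−8→G=2, 16−9→G=3. Hits: 0.
Stack B: need g' = 0⊕5 = 5. Options: 16−1→G=1, 16−6→G=2, 16−7→G=3, 16−8→G=2, 16−9→G=3. Hits: 0.
Stack C: need g' = 5⊕5 = 0. Options: 13−1→G=4, 13−6→G=3, 13−7→G=2, 13−8→G=1, 13−9→G=0. Hits: 1.

1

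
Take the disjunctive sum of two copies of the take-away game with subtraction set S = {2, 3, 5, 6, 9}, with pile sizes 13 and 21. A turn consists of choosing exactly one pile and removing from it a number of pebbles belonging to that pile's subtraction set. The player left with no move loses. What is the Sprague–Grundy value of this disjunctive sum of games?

7

All piles use S = {2, 3, 5, 6, 9}:
n :  0  1  2  3  4  5  6  7  8  9 10 11 12 13 14 15 16 17 18 19 20 21
G :  0  0  1  1  2  2  3  3  0  4  1  5  0  4  1  2  0  3  1  2  0  3
Pile A: G(13) = 4.
Pile B: G(21) = 3.
Combined Grundy value = 4 ⊕ 3 = 7.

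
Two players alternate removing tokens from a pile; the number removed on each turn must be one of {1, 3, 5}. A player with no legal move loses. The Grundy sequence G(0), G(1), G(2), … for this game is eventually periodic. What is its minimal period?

2

G(0) = 0
G(1) = mex{0} = 1
G(2) = mex{1} = 0
G(3) = mex{0,0} = 1
G(4) = mex{1,1} = 0
G(5) = mex{0,0,0} = 1
G(6) = mex{1,1,1} = 0
G(7) = mex{0,0,0} = 1
G(8) = mex{1,1,1} = 0
G(9) = mex{0,0,0} = 1
G(10) = mex{1,1,1} = 0
G(11) = mex{0,0,0} = 1
G(12) = mex{1,1,1} = 0
G(13) = mex{0,0,0} = 1
G(14) = mex{1,1,1} = 0
G(n+2) = G(n) holds for n = 0,…,4 (a full window of length max(S) = 5), so the sequence is purely periodic with period 2.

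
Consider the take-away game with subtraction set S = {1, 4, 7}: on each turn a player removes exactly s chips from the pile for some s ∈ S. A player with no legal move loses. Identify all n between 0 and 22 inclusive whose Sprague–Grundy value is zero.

0, 2, 5, 8, 10, 13, 16, 18, 21

n :  0  1  2  3  4  5  6  7  8  9 10 11 12 13 14 15 16 17 18 19 20 21 22
G :  0  1  0  1  2  0  1  2  0  1  0  1  2  0  1  2  0  1  0  1  2  0  1
P-positions are exactly the n with G(n) = 0.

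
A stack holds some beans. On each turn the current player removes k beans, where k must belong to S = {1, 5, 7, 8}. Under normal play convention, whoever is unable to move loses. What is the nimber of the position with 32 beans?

0

G(0) = 0
G(1) = mex{0} = 1
G(2) = mex{1} = 0
G(3) = mex{0} = 1
G(4) = mex{1} = 0
G(5) = mex{0,0} = 1
G(6) = mex{1,1} = 0
G(7) = mex{0,0,0} = 1
G(8) = mex{1,1,1,0} = 2
G(9) = mex{2,0,0,1} = 3
G(10) = mex{3,1,1,0} = 2
G(11) = mex{2,0,0,1} = 3
G(12) = mex{3,1,1,0} = 2
G(13) = mex{2,2,0,1} = 3
G(14) = mex{3,3,1,0} = 2
G(15) = mex{2,2,2,1} = 0
G(16) = mex{0,3,3,2} = 1
G(17) = mex{1,2,2,3} = 0
G(18) = mex{0,3,3,2} = 1
G(19) = mex{1,2,2,3} = 0
G(20) = mex{0,0,3,2} = 1
G(21) = mex{1,1,2,3} = 0
G(22) = mex{0,0,0,2} = 1
G(23) = mex{1,1,1,0} = 2
G(24) = mex{2,0,0,1} = 3
G(25) = mex{3,1,1,0} = 2
G(26) = mex{2,0,0,1} = 3
G(27) = mex{3,1,1,0} = 2
G(28) = mex{2,2,0,1} = 3
G(29) = mex{3,3,1,0} = 2
G(30) = mex{2,2,2,1} = 0
G(31) = mex{0,3,3,2} = 1
G(32) = mex{1,2,2,3} = 0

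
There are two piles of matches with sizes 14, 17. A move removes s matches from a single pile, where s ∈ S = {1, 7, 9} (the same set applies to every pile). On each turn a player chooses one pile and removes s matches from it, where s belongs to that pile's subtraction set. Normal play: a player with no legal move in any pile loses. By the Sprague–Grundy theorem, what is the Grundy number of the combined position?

1

All piles use S = {1, 7, 9}:
G(0) = 0
G(1) = mex{0} = 1
G(2) = mex{1} = 0
G(3) = mex{0} = 1
G(4) = mex{1} = 0
G(5) = mex{0} = 1
G(6) = mex{1} = 0
G(7) = mex{0,0} = 1
G(8) = mex{1,1} = 0
G(9) = mex{0,0,0} = 1
G(10) = mex{1,1,1} = 0
G(11) = mex{0,0,0} = 1
G(12) = mex{1,1,1} = 0
G(13) = mex{0,0,0} = 1
G(14) = mex{1,1,1} = 0
G(15) = mex{0,0,0} = 1
G(16) = mex{1,1,1} = 0
G(17) = mex{0,0,0} = 1
Pile A: G(14) = 0.
Pile B: G(17) = 1.
Combined Grundy value = 0 ⊕ 1 = 1.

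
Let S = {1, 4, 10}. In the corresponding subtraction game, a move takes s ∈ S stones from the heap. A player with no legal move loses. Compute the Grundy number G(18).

G(0) = 0
G(1) = mex{0} = 1
G(2) = mex{1} = 0
G(3) = mex{0} = 1
G(4) = mex{1,0} = 2
G(5) = mex{2,1} = 0
G(6) = mex{0,0} = 1
G(7) = mex{1,1} = 0
G(8) = mex{0,2} = 1
G(9) = mex{1,0} = 2
G(10) = mex{2,1,0} = 3
G(11) = mex{3,0,1} = 2
G(12) = mex{2,1,0} = 3
G(13) = mex{3,2,1} = 0
G(14) = mex{0,3,2} = 1
G(15) = mex{1,2,0} = 3
G(16) = mex{3,3,1} = 0
G(17) = mex{0,0,0} = 1
G(18) = mex{1,1,1} = 0

0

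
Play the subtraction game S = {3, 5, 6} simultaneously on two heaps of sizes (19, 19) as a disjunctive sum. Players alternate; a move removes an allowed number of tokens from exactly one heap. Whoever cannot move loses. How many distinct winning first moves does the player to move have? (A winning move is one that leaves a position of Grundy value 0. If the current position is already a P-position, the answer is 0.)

All heaps use S = {3, 5, 6}:
n :  0  1  2  3  4  5  6  7  8  9 10 11 12 13 14 15 16 17 18 19
G :  0  0  0  1  1  1  2  2  2  0  0  0  1  1  1  2  2  2  0  0
Heap A: G(19) = 0.
Heap B: G(19) = 0.
Combined Grundy value = 0 ⊕ 0 = 0.
A winning move leaves total XOR = 0, i.e. changes one component's Grundy value g to g ⊕ X where X is the current total.
Heap A: target g' = 0⊕0 = 0, but every legal move changes the Grundy value (mex property), so 0 moves.
Heap B: target g' = 0⊕0 = 0, but every legal move changes the Grundy value (mex property), so 0 moves.

0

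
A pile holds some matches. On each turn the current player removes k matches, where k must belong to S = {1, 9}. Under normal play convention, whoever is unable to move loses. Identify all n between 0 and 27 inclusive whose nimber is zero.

0, 2, 4, 6, 8, 10, 12, 14, 16, 18, 20, 22, 24, 26

n :  0  1  2  3  4  5  6  7  8  9 10 11 12 13 14 15 16 17 18 19 20 21 22 23 24 25 26 27
G :  0  1  0  1  0  1  0  1  0  1  0  1  0  1  0  1  0  1  0  1  0  1  0  1  0  1  0  1
P-positions are exactly the n with G(n) = 0.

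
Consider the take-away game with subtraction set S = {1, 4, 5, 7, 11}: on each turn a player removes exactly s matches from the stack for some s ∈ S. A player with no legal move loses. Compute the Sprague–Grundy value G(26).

n :  0  1  2  3  4  5  6  7  8  9 10 11 12 13 14 15 16 17 18 19 20 21 22 23 24 25 26
G :  0  1  0  1  2  3  2  3  0  1  0  1  2  3  2  3  0  1  0  1  2  3  2  3  0  1  0

0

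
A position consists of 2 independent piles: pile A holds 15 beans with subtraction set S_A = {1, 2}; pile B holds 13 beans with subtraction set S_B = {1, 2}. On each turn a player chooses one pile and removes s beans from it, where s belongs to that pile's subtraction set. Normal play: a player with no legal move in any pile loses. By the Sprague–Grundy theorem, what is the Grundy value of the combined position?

Pile A, S = {1, 2}:
G(0) = 0
G(1) = mex{0} = 1
G(2) = mex{1,0} = 2
G(3) = mex{2,1} = 0
G(4) = mex{0,2} = 1
G(5) = mex{1,0} = 2
G(6) = mex{2,1} = 0
G(7) = mex{0,2} = 1
G(8) = mex{1,0} = 2
G(9) = mex{2,1} = 0
G(10) = mex{0,2} = 1
G(11) = mex{1,0} = 2
G(12) = mex{2,1} = 0
G(13) = mex{0,2} = 1
G(14) = mex{1,0} = 2
G(15) = mex{2,1} = 0
G_A(15) = 0.
Pile B, S = {1, 2}:
n :  0  1  2  3  4  5  6  7  8  9 10 11 12 13
G :  0  1  2  0  1  2  0  1  2  0  1  2  0  1
G_B(13) = 1.
Combined Grundy value = 0 ⊕ 1 = 1.

1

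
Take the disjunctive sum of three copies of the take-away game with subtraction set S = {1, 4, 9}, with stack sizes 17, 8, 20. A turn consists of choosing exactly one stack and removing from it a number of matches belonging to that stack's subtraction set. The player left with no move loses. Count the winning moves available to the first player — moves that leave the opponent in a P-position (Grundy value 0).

6

All stacks use S = {1, 4, 9}:
n :  0  1  2  3  4  5  6  7  8  9 10 11 12 13 14 15 16 17 18 19 20
G :  0  1  0  1  2  0  1  0  1  2  0  1  0  1  2  0  1  0  1  2  0
Stack A: G(17) = 0.
Stack B: G(8) = 1.
Stack C: G(20) = 0.
Combined Grundy value = 0 ⊕ 1 ⊕ 0 = 1.
A winning move leaves total XOR = 0, i.e. changes one component's Grundy value g to g ⊕ X where X is the current total.
Stack A: need g' = 0⊕1 = 1. Options: 17−1→G=1, 17−4→G=1, 17−9→G=1. Hits: 3.
Stack B: need g' = 1⊕1 = 0. Options: 8−1→G=0, 8−4→G=2. Hits: 1.
Stack C: need g' = 0⊕1 = 1. Options: 20−1→G=2, 20−4→G=1, 20−9→G=1. Hits: 2.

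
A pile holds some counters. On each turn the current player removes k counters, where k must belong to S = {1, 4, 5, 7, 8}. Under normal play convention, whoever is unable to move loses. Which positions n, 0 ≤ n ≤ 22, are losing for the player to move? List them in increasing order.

n :  0  1  2  3  4  5  6  7  8  9 10 11 12 13 14 15 16 17 18 19 20 21 22
G :  0  1  0  1  2  3  2  3  4  5  4  0  1  0  1  2  3  2  3  4  5  4  0
P-positions are exactly the n with G(n) = 0.

0, 2, 11, 13, 22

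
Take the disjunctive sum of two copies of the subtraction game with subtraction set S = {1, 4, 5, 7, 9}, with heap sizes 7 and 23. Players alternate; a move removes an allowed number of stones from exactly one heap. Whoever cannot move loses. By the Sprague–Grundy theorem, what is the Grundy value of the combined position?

All heaps use S = {1, 4, 5, 7, 9}:
n :  0  1  2  3  4  5  6  7  8  9 10 11 12 13 14 15 16 17 18 19 20 21 22 23
G :  0  1  0  1  2  3  2  3  0  1  0  1  2  3  2  3  0  1  0  1  2  3  2  3
Heap A: G(7) = 3.
Heap B: G(23) = 3.
Combined Grundy value = 3 ⊕ 3 = 0.

0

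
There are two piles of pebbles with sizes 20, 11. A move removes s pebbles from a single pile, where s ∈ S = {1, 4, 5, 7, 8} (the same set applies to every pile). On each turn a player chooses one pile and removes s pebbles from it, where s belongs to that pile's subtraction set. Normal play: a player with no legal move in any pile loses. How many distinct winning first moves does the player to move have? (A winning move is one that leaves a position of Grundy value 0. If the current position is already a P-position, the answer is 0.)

All piles use S = {1, 4, 5, 7, 8}:
n :  0  1  2  3  4  5  6  7  8  9 10 11 12 13 14 15 16 17 18 19 20
G :  0  1  0  1  2  3  2  3  4  5  4  0  1  0  1  2  3  2  3  4  5
Pile A: G(20) = 5.
Pile B: G(11) = 0.
Combined Grundy value = 5 ⊕ 0 = 5.
A winning move leaves total XOR = 0, i.e. changes one component's Grundy value g to g ⊕ X where X is the current total.
Pile A: need g' = 5⊕5 = 0. Options: 20−1→G=4, 20−4→G=3, 20−5→G=2, 20−7→G=0, 20−8→G=1. Hits: 1.
Pile B: need g' = 0⊕5 = 5. Options: 11−1→G=4, 11−4→G=3, 11−5→G=2, 11−7→G=2, 11−8→G=1. Hits: 0.

1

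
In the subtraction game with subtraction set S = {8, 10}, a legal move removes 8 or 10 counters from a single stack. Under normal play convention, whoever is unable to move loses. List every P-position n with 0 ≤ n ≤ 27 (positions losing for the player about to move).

n :  0  1  2  3  4  5  6  7  8  9 10 11 12 13 14 15 16 17 18 19 20 21 22 23 24 25 26 27
G :  0  0  0  0  0  0  0  0  1  1  1  1  1  1  1  1  2  2  0  0  0  0  0  0  0  0  1  1
P-positions are exactly the n with G(n) = 0.

0, 1, 2, 3, 4, 5, 6, 7, 18, 19, 20, 21, 22, 23, 24, 25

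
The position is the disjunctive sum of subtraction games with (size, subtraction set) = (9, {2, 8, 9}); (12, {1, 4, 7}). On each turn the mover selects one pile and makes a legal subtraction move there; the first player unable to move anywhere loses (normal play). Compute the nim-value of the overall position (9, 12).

0

Pile A, S = {2, 8, 9}:
G(0) = 0
G(1) = mex{} = 0
G(2) = mex{0} = 1
G(3) = mex{0} = 1
G(4) = mex{1} = 0
G(5) = mex{1} = 0
G(6) = mex{0} = 1
G(7) = mex{0} = 1
G(8) = mex{1,0} = 2
G(9) = mex{1,0,0} = 2
G_A(9) = 2.
Pile B, S = {1, 4, 7}:
n :  0  1  2  3  4  5  6  7  8  9 10 11 12
G :  0  1  0  1  2  0  1  2  0  1  0  1  2
G_B(12) = 2.
Combined Grundy value = 2 ⊕ 2 = 0.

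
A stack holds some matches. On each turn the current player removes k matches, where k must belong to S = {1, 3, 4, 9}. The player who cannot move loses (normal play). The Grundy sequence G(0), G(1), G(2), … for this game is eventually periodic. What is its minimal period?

G(0) = 0
G(1) = mex{0} = 1
G(2) = mex{1} = 0
G(3) = mex{0,0} = 1
G(4) = mex{1,1,0} = 2
G(5) = mex{2,0,1} = 3
G(6) = mex{3,1,0} = 2
G(7) = mex{2,2,1} = 0
G(8) = mex{0,3,2} = 1
G(9) = mex{1,2,3,0} = 4
G(10) = mex{4,0,2,1} = 3
G(11) = mex{3,1,0,0} = 2
G(12) = mex{2,4,1,1} = 0
G(13) = mex{0,3,4,2} = 1
G(14) = mex{1,2,3,3} = 0
G(15) = mex{0,0,2,2} = 1
G(16) = mex{1,1,0,0} = 2
G(17) = mex{2,0,1,1} = 3
G(18) = mex{3,1,0,4} = 2
G(19) = mex{2,2,1,3} = 0
G(20) = mex{0,3,2,2} = 1
G(21) = mex{1,2,3,0} = 4
G(22) = mex{4,0,2,1} = 3
G(23) = mex{3,1,0,0} = 2
G(24) = mex{2,4,1,1} = 0
G(25) = mex{0,3,4,2} = 1
G(n+12) = G(n) holds for n = 0,…,8 (a full window of length max(S) = 9), so the sequence is purely periodic with period 12.

12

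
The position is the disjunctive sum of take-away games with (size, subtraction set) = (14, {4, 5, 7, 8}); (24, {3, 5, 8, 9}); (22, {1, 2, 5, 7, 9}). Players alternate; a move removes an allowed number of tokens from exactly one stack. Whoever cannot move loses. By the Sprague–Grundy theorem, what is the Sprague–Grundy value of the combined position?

2

Stack A, S = {4, 5, 7, 8}:
n :  0  1  2  3  4  5  6  7  8  9 10 11 12 13 14
G :  0  0  0  0  1  1  1  1  2  2  2  2  0  0  0
G_A(14) = 0.
Stack B, S = {3, 5, 8, 9}:
G(0) = 0
G(1) = mex{} = 0
G(2) = mex{} = 0
G(3) = mex{0} = 1
G(4) = mex{0} = 1
G(5) = mex{0,0} = 1
G(6) = mex{1,0} = 2
G(7) = mex{1,0} = 2
G(8) = mex{1,1,0} = 2
G(9) = mex{2,1,0,0} = 3
G(10) = mex{2,1,0,0} = 3
G(11) = mex{2,2,1,0} = 3
G(12) = mex{3,2,1,1} = 0
G(13) = mex{3,2,1,1} = 0
G(14) = mex{3,3,2,1} = 0
G(15) = mex{0,3,2,2} = 1
G(16) = mex{0,3,2,2} = 1
G(17) = mex{0,0,3,2} = 1
G(18) = mex{1,0,3,3} = 2
G(19) = mex{1,0,3,3} = 2
G(20) = mex{1,1,0,3} = 2
G(21) = mex{2,1,0,0} = 3
G(22) = mex{2,1,0,0} = 3
G(23) = mex{2,2,1,0} = 3
G(24) = mex{3,2,1,1} = 0
G_B(24) = 0.
Stack C, S = {1, 2, 5, 7, 9}:
n :  0  1  2  3  4  5  6  7  8  9 10 11 12 13 14 15 16 17 18 19 20 21 22
G :  0  1  2  0  1  2  0  1  2  3  4  5  3  4  0  1  2  0  1  2  0  1  2
G_C(22) = 2.
Combined Grundy value = 0 ⊕ 0 ⊕ 2 = 2.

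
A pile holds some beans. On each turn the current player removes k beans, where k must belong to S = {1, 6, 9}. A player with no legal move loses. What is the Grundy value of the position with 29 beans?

G(0) = 0
G(1) = mex{0} = 1
G(2) = mex{1} = 0
G(3) = mex{0} = 1
G(4) = mex{1} = 0
G(5) = mex{0} = 1
G(6) = mex{1,0} = 2
G(7) = mex{2,1} = 0
G(8) = mex{0,0} = 1
G(9) = mex{1,1,0} = 2
G(10) = mex{2,0,1} = 3
G(11) = mex{3,1,0} = 2
G(12) = mex{2,2,1} = 0
G(13) = mex{0,0,0} = 1
G(14) = mex{1,1,1} = 0
G(15) = mex{0,2,2} = 1
G(16) = mex{1,3,0} = 2
G(17) = mex{2,2,1} = 0
G(18) = mex{0,0,2} = 1
G(19) = mex{1,1,3} = 0
G(20) = mex{0,0,2} = 1
G(21) = mex{1,1,0} = 2
G(22) = mex{2,2,1} = 0
G(23) = mex{0,0,0} = 1
G(24) = mex{1,1,1} = 0
G(25) = mex{0,0,2} = 1
G(26) = mex{1,1,0} = 2
G(27) = mex{2,2,1} = 0
G(28) = mex{0,0,0} = 1
G(29) = mex{1,1,1} = 0

0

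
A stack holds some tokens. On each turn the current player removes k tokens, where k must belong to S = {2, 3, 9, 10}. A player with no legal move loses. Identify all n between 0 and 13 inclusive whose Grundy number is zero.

n :  0  1  2  3  4  5  6  7  8  9 10 11 12 13
G :  0  0  1  1  2  0  0  1  1  2  2  3  0  0
P-positions are exactly the n with G(n) = 0.

0, 1, 5, 6, 12, 13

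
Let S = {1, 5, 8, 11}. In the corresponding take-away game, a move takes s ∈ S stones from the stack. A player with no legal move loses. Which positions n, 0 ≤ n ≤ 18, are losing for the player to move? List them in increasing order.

0, 2, 4, 6, 16, 18

n :  0  1  2  3  4  5  6  7  8  9 10 11 12 13 14 15 16 17 18
G :  0  1  0  1  0  1  0  1  2  3  2  3  2  3  2  3  0  1  0
P-positions are exactly the n with G(n) = 0.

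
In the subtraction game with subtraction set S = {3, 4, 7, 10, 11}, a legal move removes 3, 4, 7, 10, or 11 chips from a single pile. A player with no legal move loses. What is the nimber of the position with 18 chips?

n :  0  1  2  3  4  5  6  7  8  9 10 11 12 13 14 15 16 17 18
G :  0  0  0  1  1  1  2  2  2  3  3  3  4  4  0  0  0  1  1

1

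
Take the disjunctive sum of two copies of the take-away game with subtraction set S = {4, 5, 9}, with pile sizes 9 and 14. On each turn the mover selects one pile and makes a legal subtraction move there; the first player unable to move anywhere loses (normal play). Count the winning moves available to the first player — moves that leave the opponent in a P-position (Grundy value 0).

All piles use S = {4, 5, 9}:
n :  0  1  2  3  4  5  6  7  8  9 10 11 12 13 14
G :  0  0  0  0  1  1  1  1  2  2  2  2  3  0  0
Pile A: G(9) = 2.
Pile B: G(14) = 0.
Combined Grundy value = 2 ⊕ 0 = 2.
A winning move leaves total XOR = 0, i.e. changes one component's Grundy value g to g ⊕ X where X is the current total.
Pile A: need g' = 2⊕2 = 0. Options: 9−4→G=1, 9−5→G=1, 9−9→G=0. Hits: 1.
Pile B: need g' = 0⊕2 = 2. Options: 14−4→G=2, 14−5→G=2, 14−9→G=1. Hits: 2.

3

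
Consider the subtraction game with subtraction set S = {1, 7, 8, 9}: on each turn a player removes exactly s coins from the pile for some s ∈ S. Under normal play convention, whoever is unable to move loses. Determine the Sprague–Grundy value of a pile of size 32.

0

G(0) = 0
G(1) = mex{0} = 1
G(2) = mex{1} = 0
G(3) = mex{0} = 1
G(4) = mex{1} = 0
G(5) = mex{0} = 1
G(6) = mex{1} = 0
G(7) = mex{0,0} = 1
G(8) = mex{1,1,0} = 2
G(9) = mex{2,0,1,0} = 3
G(10) = mex{3,1,0,1} = 2
G(11) = mex{2,0,1,0} = 3
G(12) = mex{3,1,0,1} = 2
G(13) = mex{2,0,1,0} = 3
G(14) = mex{3,1,0,1} = 2
G(15) = mex{2,2,1,0} = 3
G(16) = mex{3,3,2,1} = 0
G(17) = mex{0,2,3,2} = 1
G(18) = mex{1,3,2,3} = 0
G(19) = mex{0,2,3,2} = 1
G(20) = mex{1,3,2,3} = 0
G(21) = mex{0,2,3,2} = 1
G(22) = mex{1,3,2,3} = 0
G(23) = mex{0,0,3,2} = 1
G(24) = mex{1,1,0,3} = 2
G(25) = mex{2,0,1,0} = 3
G(26) = mex{3,1,0,1} = 2
G(27) = mex{2,0,1,0} = 3
G(28) = mex{3,1,0,1} = 2
G(29) = mex{2,0,1,0} = 3
G(30) = mex{3,1,0,1} = 2
G(31) = mex{2,2,1,0} = 3
G(32) = mex{3,3,2,1} = 0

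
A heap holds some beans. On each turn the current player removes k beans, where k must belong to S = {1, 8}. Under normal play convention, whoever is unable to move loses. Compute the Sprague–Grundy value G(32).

1

G(0) = 0
G(1) = mex{0} = 1
G(2) = mex{1} = 0
G(3) = mex{0} = 1
G(4) = mex{1} = 0
G(5) = mex{0} = 1
G(6) = mex{1} = 0
G(7) = mex{0} = 1
G(8) = mex{1,0} = 2
G(9) = mex{2,1} = 0
G(10) = mex{0,0} = 1
G(11) = mex{1,1} = 0
G(12) = mex{0,0} = 1
G(13) = mex{1,1} = 0
G(14) = mex{0,0} = 1
G(15) = mex{1,1} = 0
G(16) = mex{0,2} = 1
G(17) = mex{1,0} = 2
G(18) = mex{2,1} = 0
G(19) = mex{0,0} = 1
G(20) = mex{1,1} = 0
G(21) = mex{0,0} = 1
G(22) = mex{1,1} = 0
G(23) = mex{0,0} = 1
G(24) = mex{1,1} = 0
G(25) = mex{0,2} = 1
G(26) = mex{1,0} = 2
G(27) = mex{2,1} = 0
G(28) = mex{0,0} = 1
G(29) = mex{1,1} = 0
G(30) = mex{0,0} = 1
G(31) = mex{1,1} = 0
G(32) = mex{0,0} = 1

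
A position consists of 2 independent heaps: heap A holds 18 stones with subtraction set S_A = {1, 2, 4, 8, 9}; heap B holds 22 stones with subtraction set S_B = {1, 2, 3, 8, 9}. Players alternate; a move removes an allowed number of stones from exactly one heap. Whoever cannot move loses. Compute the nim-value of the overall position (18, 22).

Heap A, S = {1, 2, 4, 8, 9}:
n :  0  1  2  3  4  5  6  7  8  9 10 11 12 13 14 15 16 17 18
G :  0  1  2  0  1  2  0  1  2  3  4  5  3  0  1  2  0  1  2
G_A(18) = 2.
Heap B, S = {1, 2, 3, 8, 9}:
G(0) = 0
G(1) = mex{0} = 1
G(2) = mex{1,0} = 2
G(3) = mex{2,1,0} = 3
G(4) = mex{3,2,1} = 0
G(5) = mex{0,3,2} = 1
G(6) = mex{1,0,3} = 2
G(7) = mex{2,1,0} = 3
G(8) = mex{3,2,1,0} = 4
G(9) = mex{4,3,2,1,0} = 5
G(10) = mex{5,4,3,2,1} = 0
G(11) = mex{0,5,4,3,2} = 1
G(12) = mex{1,0,5,0,3} = 2
G(13) = mex{2,1,0,1,0} = 3
G(14) = mex{3,2,1,2,1} = 0
G(15) = mex{0,3,2,3,2} = 1
G(16) = mex{1,0,3,4,3} = 2
G(17) = mex{2,1,0,5,4} = 3
G(18) = mex{3,2,1,0,5} = 4
G(19) = mex{4,3,2,1,0} = 5
G(20) = mex{5,4,3,2,1} = 0
G(21) = mex{0,5,4,3,2} = 1
G(22) = mex{1,0,5,0,3} = 2
G_B(22) = 2.
Combined Grundy value = 2 ⊕ 2 = 0.

0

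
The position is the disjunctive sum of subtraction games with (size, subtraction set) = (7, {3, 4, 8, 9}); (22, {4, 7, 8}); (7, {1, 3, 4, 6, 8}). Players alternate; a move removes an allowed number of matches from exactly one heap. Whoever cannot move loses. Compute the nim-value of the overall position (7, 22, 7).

2

Heap A, S = {3, 4, 8, 9}:
n : 0 1 2 3 4 5 6 7
G : 0 0 0 1 1 1 2 0
G_A(7) = 0.
Heap B, S = {4, 7, 8}:
G(0) = 0
G(1) = mex{} = 0
G(2) = mex{} = 0
G(3) = mex{} = 0
G(4) = mex{0} = 1
G(5) = mex{0} = 1
G(6) = mex{0} = 1
G(7) = mex{0,0} = 1
G(8) = mex{1,0,0} = 2
G(9) = mex{1,0,0} = 2
G(10) = mex{1,0,0} = 2
G(11) = mex{1,1,0} = 2
G(12) = mex{2,1,1} = 0
G(13) = mex{2,1,1} = 0
G(14) = mex{2,1,1} = 0
G(15) = mex{2,2,1} = 0
G(16) = mex{0,2,2} = 1
G(17) = mex{0,2,2} = 1
G(18) = mex{0,2,2} = 1
G(19) = mex{0,0,2} = 1
G(20) = mex{1,0,0} = 2
G(21) = mex{1,0,0} = 2
G(22) = mex{1,0,0} = 2
G_B(22) = 2.
Heap C, S = {1, 3, 4, 6, 8}:
n : 0 1 2 3 4 5 6 7
G : 0 1 0 1 2 3 2 0
G_C(7) = 0.
Combined Grundy value = 0 ⊕ 2 ⊕ 0 = 2.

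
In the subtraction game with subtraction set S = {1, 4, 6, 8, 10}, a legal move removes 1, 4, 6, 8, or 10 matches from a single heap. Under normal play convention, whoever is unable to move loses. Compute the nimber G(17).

G(0) = 0
G(1) = mex{0} = 1
G(2) = mex{1} = 0
G(3) = mex{0} = 1
G(4) = mex{1,0} = 2
G(5) = mex{2,1} = 0
G(6) = mex{0,0,0} = 1
G(7) = mex{1,1,1} = 0
G(8) = mex{0,2,0,0} = 1
G(9) = mex{1,0,1,1} = 2
G(10) = mex{2,1,2,0,0} = 3
G(11) = mex{3,0,0,1,1} = 2
G(12) = mex{2,1,1,2,0} = 3
G(13) = mex{3,2,0,0,1} = 4
G(14) = mex{4,3,1,1,2} = 0
G(15) = mex{0,2,2,0,0} = 1
G(16) = mex{1,3,3,1,1} = 0
G(17) = mex{0,4,2,2,0} = 1

1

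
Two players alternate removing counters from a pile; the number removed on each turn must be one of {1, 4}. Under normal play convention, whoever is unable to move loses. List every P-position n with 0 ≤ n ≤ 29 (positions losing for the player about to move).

n :  0  1  2  3  4  5  6  7  8  9 10 11 12 13 14 15 16 17 18 19 20 21 22 23 24 25 26 27 28 29
G :  0  1  0  1  2  0  1  0  1  2  0  1  0  1  2  0  1  0  1  2  0  1  0  1  2  0  1  0  1  2
P-positions are exactly the n with G(n) = 0.

0, 2, 5, 7, 10, 12, 15, 17, 20, 22, 25, 27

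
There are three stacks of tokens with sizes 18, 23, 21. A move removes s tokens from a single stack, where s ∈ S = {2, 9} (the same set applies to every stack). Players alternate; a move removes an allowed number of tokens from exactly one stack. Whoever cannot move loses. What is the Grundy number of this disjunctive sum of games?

All stacks use S = {2, 9}:
n :  0  1  2  3  4  5  6  7  8  9 10 11 12 13 14 15 16 17 18 19 20 21 22 23
G :  0  0  1  1  0  0  1  1  0  2  1  0  0  1  1  0  0  1  1  0  2  1  0  0
Stack A: G(18) = 1.
Stack B: G(23) = 0.
Stack C: G(21) = 1.
Combined Grundy value = 1 ⊕ 0 ⊕ 1 = 0.

0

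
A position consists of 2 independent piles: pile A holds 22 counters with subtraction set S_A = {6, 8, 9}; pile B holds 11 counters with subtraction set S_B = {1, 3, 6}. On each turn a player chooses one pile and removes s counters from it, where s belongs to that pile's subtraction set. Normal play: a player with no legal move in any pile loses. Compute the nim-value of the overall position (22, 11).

1

Pile A, S = {6, 8, 9}:
G(0) = 0
G(1) = mex{} = 0
G(2) = mex{} = 0
G(3) = mex{} = 0
G(4) = mex{} = 0
G(5) = mex{} = 0
G(6) = mex{0} = 1
G(7) = mex{0} = 1
G(8) = mex{0,0} = 1
G(9) = mex{0,0,0} = 1
G(10) = mex{0,0,0} = 1
G(11) = mex{0,0,0} = 1
G(12) = mex{1,0,0} = 2
G(13) = mex{1,0,0} = 2
G(14) = mex{1,1,0} = 2
G(15) = mex{1,1,1} = 0
G(16) = mex{1,1,1} = 0
G(17) = mex{1,1,1} = 0
G(18) = mex{2,1,1} = 0
G(19) = mex{2,1,1} = 0
G(20) = mex{2,2,1} = 0
G(21) = mex{0,2,2} = 1
G(22) = mex{0,2,2} = 1
G_A(22) = 1.
Pile B, S = {1, 3, 6}:
G(0) = 0
G(1) = mex{0} = 1
G(2) = mex{1} = 0
G(3) = mex{0,0} = 1
G(4) = mex{1,1} = 0
G(5) = mex{0,0} = 1
G(6) = mex{1,1,0} = 2
G(7) = mex{2,0,1} = 3
G(8) = mex{3,1,0} = 2
G(9) = mex{2,2,1} = 0
G(10) = mex{0,3,0} = 1
G(11) = mex{1,2,1} = 0
G_B(11) = 0.
Combined Grundy value = 1 ⊕ 0 = 1.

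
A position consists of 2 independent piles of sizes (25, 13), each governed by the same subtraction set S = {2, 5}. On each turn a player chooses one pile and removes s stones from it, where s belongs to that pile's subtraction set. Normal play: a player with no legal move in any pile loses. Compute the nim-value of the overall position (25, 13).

All piles use S = {2, 5}:
G(0) = 0
G(1) = mex{} = 0
G(2) = mex{0} = 1
G(3) = mex{0} = 1
G(4) = mex{1} = 0
G(5) = mex{1,0} = 2
G(6) = mex{0,0} = 1
G(7) = mex{2,1} = 0
G(8) = mex{1,1} = 0
G(9) = mex{0,0} = 1
G(10) = mex{0,2} = 1
G(11) = mex{1,1} = 0
G(12) = mex{1,0} = 2
G(13) = mex{0,0} = 1
G(14) = mex{2,1} = 0
G(15) = mex{1,1} = 0
G(16) = mex{0,0} = 1
G(17) = mex{0,2} = 1
G(18) = mex{1,1} = 0
G(19) = mex{1,0} = 2
G(20) = mex{0,0} = 1
G(21) = mex{2,1} = 0
G(22) = mex{1,1} = 0
G(23) = mex{0,0} = 1
G(24) = mex{0,2} = 1
G(25) = mex{1,1} = 0
Pile A: G(25) = 0.
Pile B: G(13) = 1.
Combined Grundy value = 0 ⊕ 1 = 1.

1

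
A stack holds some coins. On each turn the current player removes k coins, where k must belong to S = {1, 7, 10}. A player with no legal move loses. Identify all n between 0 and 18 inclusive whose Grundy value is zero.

G(0) = 0
G(1) = mex{0} = 1
G(2) = mex{1} = 0
G(3) = mex{0} = 1
G(4) = mex{1} = 0
G(5) = mex{0} = 1
G(6) = mex{1} = 0
G(7) = mex{0,0} = 1
G(8) = mex{1,1} = 0
G(9) = mex{0,0} = 1
G(10) = mex{1,1,0} = 2
G(11) = mex{2,0,1} = 3
G(12) = mex{3,1,0} = 2
G(13) = mex{2,0,1} = 3
G(14) = mex{3,1,0} = 2
G(15) = mex{2,0,1} = 3
G(16) = mex{3,1,0} = 2
G(17) = mex{2,2,1} = 0
G(18) = mex{0,3,0} = 1
P-positions are exactly the n with G(n) = 0.

0, 2, 4, 6, 8, 17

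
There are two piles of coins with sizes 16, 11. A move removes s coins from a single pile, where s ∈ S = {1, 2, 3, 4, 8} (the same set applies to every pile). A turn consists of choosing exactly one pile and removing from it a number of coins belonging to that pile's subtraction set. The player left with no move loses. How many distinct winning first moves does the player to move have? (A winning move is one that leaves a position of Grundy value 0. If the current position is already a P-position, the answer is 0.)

All piles use S = {1, 2, 3, 4, 8}:
G(0) = 0
G(1) = mex{0} = 1
G(2) = mex{1,0} = 2
G(3) = mex{2,1,0} = 3
G(4) = mex{3,2,1,0} = 4
G(5) = mex{4,3,2,1} = 0
G(6) = mex{0,4,3,2} = 1
G(7) = mex{1,0,4,3} = 2
G(8) = mex{2,1,0,4,0} = 3
G(9) = mex{3,2,1,0,1} = 4
G(10) = mex{4,3,2,1,2} = 0
G(11) = mex{0,4,3,2,3} = 1
G(12) = mex{1,0,4,3,4} = 2
G(13) = mex{2,1,0,4,0} = 3
G(14) = mex{3,2,1,0,1} = 4
G(15) = mex{4,3,2,1,2} = 0
G(16) = mex{0,4,3,2,3} = 1
Pile A: G(16) = 1.
Pile B: G(11) = 1.
Combined Grundy value = 1 ⊕ 1 = 0.
A winning move leaves total XOR = 0, i.e. changes one component's Grundy value g to g ⊕ X where X is the current total.
Pile A: target g' = 1⊕0 = 1, but every legal move changes the Grundy value (mex property), so 0 moves.
Pile B: target g' = 1⊕0 = 1, but every legal move changes the Grundy value (mex property), so 0 moves.

0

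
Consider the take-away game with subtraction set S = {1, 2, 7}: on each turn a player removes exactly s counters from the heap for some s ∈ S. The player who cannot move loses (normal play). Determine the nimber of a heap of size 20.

2

G(0) = 0
G(1) = mex{0} = 1
G(2) = mex{1,0} = 2
G(3) = mex{2,1} = 0
G(4) = mex{0,2} = 1
G(5) = mex{1,0} = 2
G(6) = mex{2,1} = 0
G(7) = mex{0,2,0} = 1
G(8) = mex{1,0,1} = 2
G(9) = mex{2,1,2} = 0
G(10) = mex{0,2,0} = 1
G(11) = mex{1,0,1} = 2
G(12) = mex{2,1,2} = 0
G(13) = mex{0,2,0} = 1
G(14) = mex{1,0,1} = 2
G(15) = mex{2,1,2} = 0
G(16) = mex{0,2,0} = 1
G(17) = mex{1,0,1} = 2
G(18) = mex{2,1,2} = 0
G(19) = mex{0,2,0} = 1
G(20) = mex{1,0,1} = 2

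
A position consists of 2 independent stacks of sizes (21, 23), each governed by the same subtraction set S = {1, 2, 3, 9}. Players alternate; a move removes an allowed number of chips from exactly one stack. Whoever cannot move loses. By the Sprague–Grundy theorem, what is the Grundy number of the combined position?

All stacks use S = {1, 2, 3, 9}:
G(0) = 0
G(1) = mex{0} = 1
G(2) = mex{1,0} = 2
G(3) = mex{2,1,0} = 3
G(4) = mex{3,2,1} = 0
G(5) = mex{0,3,2} = 1
G(6) = mex{1,0,3} = 2
G(7) = mex{2,1,0} = 3
G(8) = mex{3,2,1} = 0
G(9) = mex{0,3,2,0} = 1
G(10) = mex{1,0,3,1} = 2
G(11) = mex{2,1,0,2} = 3
G(12) = mex{3,2,1,3} = 0
G(13) = mex{0,3,2,0} = 1
G(14) = mex{1,0,3,1} = 2
G(15) = mex{2,1,0,2} = 3
G(16) = mex{3,2,1,3} = 0
G(17) = mex{0,3,2,0} = 1
G(18) = mex{1,0,3,1} = 2
G(19) = mex{2,1,0,2} = 3
G(20) = mex{3,2,1,3} = 0
G(21) = mex{0,3,2,0} = 1
G(22) = mex{1,0,3,1} = 2
G(23) = mex{2,1,0,2} = 3
Stack A: G(21) = 1.
Stack B: G(23) = 3.
Combined Grundy value = 1 ⊕ 3 = 2.

2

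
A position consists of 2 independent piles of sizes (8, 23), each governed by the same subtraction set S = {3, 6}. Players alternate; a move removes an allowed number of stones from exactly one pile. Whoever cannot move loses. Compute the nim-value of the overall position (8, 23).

All piles use S = {3, 6}:
G(0) = 0
G(1) = mex{} = 0
G(2) = mex{} = 0
G(3) = mex{0} = 1
G(4) = mex{0} = 1
G(5) = mex{0} = 1
G(6) = mex{1,0} = 2
G(7) = mex{1,0} = 2
G(8) = mex{1,0} = 2
G(9) = mex{2,1} = 0
G(10) = mex{2,1} = 0
G(11) = mex{2,1} = 0
G(12) = mex{0,2} = 1
G(13) = mex{0,2} = 1
G(14) = mex{0,2} = 1
G(15) = mex{1,0} = 2
G(16) = mex{1,0} = 2
G(17) = mex{1,0} = 2
G(18) = mex{2,1} = 0
G(19) = mex{2,1} = 0
G(20) = mex{2,1} = 0
G(21) = mex{0,2} = 1
G(22) = mex{0,2} = 1
G(23) = mex{0,2} = 1
Pile A: G(8) = 2.
Pile B: G(23) = 1.
Combined Grundy value = 2 ⊕ 1 = 3.

3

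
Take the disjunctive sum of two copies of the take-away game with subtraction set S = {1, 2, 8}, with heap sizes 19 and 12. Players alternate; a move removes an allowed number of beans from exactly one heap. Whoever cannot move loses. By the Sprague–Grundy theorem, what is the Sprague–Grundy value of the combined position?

All heaps use S = {1, 2, 8}:
G(0) = 0
G(1) = mex{0} = 1
G(2) = mex{1,0} = 2
G(3) = mex{2,1} = 0
G(4) = mex{0,2} = 1
G(5) = mex{1,0} = 2
G(6) = mex{2,1} = 0
G(7) = mex{0,2} = 1
G(8) = mex{1,0,0} = 2
G(9) = mex{2,1,1} = 0
G(10) = mex{0,2,2} = 1
G(11) = mex{1,0,0} = 2
G(12) = mex{2,1,1} = 0
G(13) = mex{0,2,2} = 1
G(14) = mex{1,0,0} = 2
G(15) = mex{2,1,1} = 0
G(16) = mex{0,2,2} = 1
G(17) = mex{1,0,0} = 2
G(18) = mex{2,1,1} = 0
G(19) = mex{0,2,2} = 1
Heap A: G(19) = 1.
Heap B: G(12) = 0.
Combined Grundy value = 1 ⊕ 0 = 1.

1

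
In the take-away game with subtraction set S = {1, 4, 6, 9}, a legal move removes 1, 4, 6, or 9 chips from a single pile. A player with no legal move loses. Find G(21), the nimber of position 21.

1

G(0) = 0
G(1) = mex{0} = 1
G(2) = mex{1} = 0
G(3) = mex{0} = 1
G(4) = mex{1,0} = 2
G(5) = mex{2,1} = 0
G(6) = mex{0,0,0} = 1
G(7) = mex{1,1,1} = 0
G(8) = mex{0,2,0} = 1
G(9) = mex{1,0,1,0} = 2
G(10) = mex{2,1,2,1} = 0
G(11) = mex{0,0,0,0} = 1
G(12) = mex{1,1,1,1} = 0
G(13) = mex{0,2,0,2} = 1
G(14) = mex{1,0,1,0} = 2
G(15) = mex{2,1,2,1} = 0
G(16) = mex{0,0,0,0} = 1
G(17) = mex{1,1,1,1} = 0
G(18) = mex{0,2,0,2} = 1
G(19) = mex{1,0,1,0} = 2
G(20) = mex{2,1,2,1} = 0
G(21) = mex{0,0,0,0} = 1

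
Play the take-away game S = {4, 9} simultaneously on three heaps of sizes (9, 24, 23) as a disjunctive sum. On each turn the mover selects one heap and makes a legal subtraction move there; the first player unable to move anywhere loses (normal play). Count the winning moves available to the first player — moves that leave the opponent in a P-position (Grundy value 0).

3

All heaps use S = {4, 9}:
G(0) = 0
G(1) = mex{} = 0
G(2) = mex{} = 0
G(3) = mex{} = 0
G(4) = mex{0} = 1
G(5) = mex{0} = 1
G(6) = mex{0} = 1
G(7) = mex{0} = 1
G(8) = mex{1} = 0
G(9) = mex{1,0} = 2
G(10) = mex{1,0} = 2
G(11) = mex{1,0} = 2
G(12) = mex{0,0} = 1
G(13) = mex{2,1} = 0
G(14) = mex{2,1} = 0
G(15) = mex{2,1} = 0
G(16) = mex{1,1} = 0
G(17) = mex{0,0} = 1
G(18) = mex{0,2} = 1
G(19) = mex{0,2} = 1
G(20) = mex{0,2} = 1
G(21) = mex{1,1} = 0
G(22) = mex{1,0} = 2
G(23) = mex{1,0} = 2
G(24) = mex{1,0} = 2
Heap A: G(9) = 2.
Heap B: G(24) = 2.
Heap C: G(23) = 2.
Combined Grundy value = 2 ⊕ 2 ⊕ 2 = 2.
A winning move leaves total XOR = 0, i.e. changes one component's Grundy value g to g ⊕ X where X is the current total.
Heap A: need g' = 2⊕2 = 0. Options: 9−4→G=1, 9−9→G=0. Hits: 1.
Heap B: need g' = 2⊕2 = 0. Options: 24−4→G=1, 24−9→G=0. Hits: 1.
Heap C: need g' = 2⊕2 = 0. Options: 23−4→G=1, 23−9→G=0. Hits: 1.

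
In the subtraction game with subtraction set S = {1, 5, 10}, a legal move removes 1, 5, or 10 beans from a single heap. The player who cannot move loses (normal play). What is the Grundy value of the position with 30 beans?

G(0) = 0
G(1) = mex{0} = 1
G(2) = mex{1} = 0
G(3) = mex{0} = 1
G(4) = mex{1} = 0
G(5) = mex{0,0} = 1
G(6) = mex{1,1} = 0
G(7) = mex{0,0} = 1
G(8) = mex{1,1} = 0
G(9) = mex{0,0} = 1
G(10) = mex{1,1,0} = 2
G(11) = mex{2,0,1} = 3
G(12) = mex{3,1,0} = 2
G(13) = mex{2,0,1} = 3
G(14) = mex{3,1,0} = 2
G(15) = mex{2,2,1} = 0
G(16) = mex{0,3,0} = 1
G(17) = mex{1,2,1} = 0
G(18) = mex{0,3,0} = 1
G(19) = mex{1,2,1} = 0
G(20) = mex{0,0,2} = 1
G(21) = mex{1,1,3} = 0
G(22) = mex{0,0,2} = 1
G(23) = mex{1,1,3} = 0
G(24) = mex{0,0,2} = 1
G(25) = mex{1,1,0} = 2
G(26) = mex{2,0,1} = 3
G(27) = mex{3,1,0} = 2
G(28) = mex{2,0,1} = 3
G(29) = mex{3,1,0} = 2
G(30) = mex{2,2,1} = 0

0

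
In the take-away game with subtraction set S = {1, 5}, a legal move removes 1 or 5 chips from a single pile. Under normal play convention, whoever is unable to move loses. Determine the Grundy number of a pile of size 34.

G(0) = 0
G(1) = mex{0} = 1
G(2) = mex{1} = 0
G(3) = mex{0} = 1
G(4) = mex{1} = 0
G(5) = mex{0,0} = 1
G(6) = mex{1,1} = 0
G(7) = mex{0,0} = 1
G(8) = mex{1,1} = 0
G(9) = mex{0,0} = 1
G(10) = mex{1,1} = 0
G(11) = mex{0,0} = 1
G(12) = mex{1,1} = 0
G(13) = mex{0,0} = 1
G(14) = mex{1,1} = 0
G(15) = mex{0,0} = 1
G(16) = mex{1,1} = 0
G(17) = mex{0,0} = 1
G(18) = mex{1,1} = 0
G(19) = mex{0,0} = 1
G(20) = mex{1,1} = 0
G(21) = mex{0,0} = 1
G(22) = mex{1,1} = 0
G(23) = mex{0,0} = 1
G(24) = mex{1,1} = 0
G(25) = mex{0,0} = 1
G(26) = mex{1,1} = 0
G(27) = mex{0,0} = 1
G(28) = mex{1,1} = 0
G(29) = mex{0,0} = 1
G(30) = mex{1,1} = 0
G(31) = mex{0,0} = 1
G(32) = mex{1,1} = 0
G(33) = mex{0,0} = 1
G(34) = mex{1,1} = 0

0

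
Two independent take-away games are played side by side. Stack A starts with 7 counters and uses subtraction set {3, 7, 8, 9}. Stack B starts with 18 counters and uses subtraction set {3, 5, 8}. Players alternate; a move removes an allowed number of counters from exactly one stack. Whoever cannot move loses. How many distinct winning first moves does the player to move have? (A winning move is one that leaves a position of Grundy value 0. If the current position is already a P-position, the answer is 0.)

Stack A, S = {3, 7, 8, 9}:
n : 0 1 2 3 4 5 6 7
G : 0 0 0 1 1 1 0 2
G_A(7) = 2.
Stack B, S = {3, 5, 8}:
n :  0  1  2  3  4  5  6  7  8  9 10 11 12 13 14 15 16 17 18
G :  0  0  0  1  1  1  2  2  2  3  3  0  0  0  1  1  1  2  2
G_B(18) = 2.
Combined Grundy value = 2 ⊕ 2 = 0.
A winning move leaves total XOR = 0, i.e. changes one component's Grundy value g to g ⊕ X where X is the current total.
Stack A: target g' = 2⊕0 = 2, but every legal move changes the Grundy value (mex property), so 0 moves.
Stack B: target g' = 2⊕0 = 2, but every legal move changes the Grundy value (mex property), so 0 moves.

0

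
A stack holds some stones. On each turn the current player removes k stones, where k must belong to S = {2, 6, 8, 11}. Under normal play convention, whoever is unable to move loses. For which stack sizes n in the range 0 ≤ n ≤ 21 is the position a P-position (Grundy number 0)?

0, 1, 4, 5, 14, 17, 18, 21

G(0) = 0
G(1) = mex{} = 0
G(2) = mex{0} = 1
G(3) = mex{0} = 1
G(4) = mex{1} = 0
G(5) = mex{1} = 0
G(6) = mex{0,0} = 1
G(7) = mex{0,0} = 1
G(8) = mex{1,1,0} = 2
G(9) = mex{1,1,0} = 2
G(10) = mex{2,0,1} = 3
G(11) = mex{2,0,1,0} = 3
G(12) = mex{3,1,0,0} = 2
G(13) = mex{3,1,0,1} = 2
G(14) = mex{2,2,1,1} = 0
G(15) = mex{2,2,1,0} = 3
G(16) = mex{0,3,2,0} = 1
G(17) = mex{3,3,2,1} = 0
G(18) = mex{1,2,3,1} = 0
G(19) = mex{0,2,3,2} = 1
G(20) = mex{0,0,2,2} = 1
G(21) = mex{1,3,2,3} = 0
P-positions are exactly the n with G(n) = 0.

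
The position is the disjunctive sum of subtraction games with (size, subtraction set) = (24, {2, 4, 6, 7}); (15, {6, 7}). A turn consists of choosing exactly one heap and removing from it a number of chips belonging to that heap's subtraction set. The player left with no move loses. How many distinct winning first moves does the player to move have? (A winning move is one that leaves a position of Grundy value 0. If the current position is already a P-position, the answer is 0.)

1

Heap A, S = {2, 4, 6, 7}:
G(0) = 0
G(1) = mex{} = 0
G(2) = mex{0} = 1
G(3) = mex{0} = 1
G(4) = mex{1,0} = 2
G(5) = mex{1,0} = 2
G(6) = mex{2,1,0} = 3
G(7) = mex{2,1,0,0} = 3
G(8) = mex{3,2,1,0} = 4
G(9) = mex{3,2,1,1} = 0
G(10) = mex{4,3,2,1} = 0
G(11) = mex{0,3,2,2} = 1
G(12) = mex{0,4,3,2} = 1
G(13) = mex{1,0,3,3} = 2
G(14) = mex{1,0,4,3} = 2
G(15) = mex{2,1,0,4} = 3
G(16) = mex{2,1,0,0} = 3
G(17) = mex{3,2,1,0} = 4
G(18) = mex{3,2,1,1} = 0
G(19) = mex{4,3,2,1} = 0
G(20) = mex{0,3,2,2} = 1
G(21) = mex{0,4,3,2} = 1
G(22) = mex{1,0,3,3} = 2
G(23) = mex{1,0,4,3} = 2
G(24) = mex{2,1,0,4} = 3
G_A(24) = 3.
Heap B, S = {6, 7}:
n :  0  1  2  3  4  5  6  7  8  9 10 11 12 13 14 15
G :  0  0  0  0  0  0  1  1  1  1  1  1  2  0  0  0
G_B(15) = 0.
Combined Grundy value = 3 ⊕ 0 = 3.
A winning move leaves total XOR = 0, i.e. changes one component's Grundy value g to g ⊕ X where X is the current total.
Heap A: need g' = 3⊕3 = 0. Options: 24−2→G=2, 24−4→G=1, 24−6→G=0, 24−7→G=4. Hits: 1.
Heap B: need g' = 0⊕3 = 3. Options: 15−6→G=1, 15−7→G=1. Hits: 0.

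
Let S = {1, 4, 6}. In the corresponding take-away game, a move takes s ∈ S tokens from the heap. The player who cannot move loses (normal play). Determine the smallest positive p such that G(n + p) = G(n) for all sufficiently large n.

5

G(0) = 0
G(1) = mex{0} = 1
G(2) = mex{1} = 0
G(3) = mex{0} = 1
G(4) = mex{1,0} = 2
G(5) = mex{2,1} = 0
G(6) = mex{0,0,0} = 1
G(7) = mex{1,1,1} = 0
G(8) = mex{0,2,0} = 1
G(9) = mex{1,0,1} = 2
G(10) = mex{2,1,2} = 0
G(11) = mex{0,0,0} = 1
G(12) = mex{1,1,1} = 0
G(13) = mex{0,2,0} = 1
G(14) = mex{1,0,1} = 2
G(n+5) = G(n) holds for n = 0,…,5 (a full window of length max(S) = 6), so the sequence is purely periodic with period 5.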